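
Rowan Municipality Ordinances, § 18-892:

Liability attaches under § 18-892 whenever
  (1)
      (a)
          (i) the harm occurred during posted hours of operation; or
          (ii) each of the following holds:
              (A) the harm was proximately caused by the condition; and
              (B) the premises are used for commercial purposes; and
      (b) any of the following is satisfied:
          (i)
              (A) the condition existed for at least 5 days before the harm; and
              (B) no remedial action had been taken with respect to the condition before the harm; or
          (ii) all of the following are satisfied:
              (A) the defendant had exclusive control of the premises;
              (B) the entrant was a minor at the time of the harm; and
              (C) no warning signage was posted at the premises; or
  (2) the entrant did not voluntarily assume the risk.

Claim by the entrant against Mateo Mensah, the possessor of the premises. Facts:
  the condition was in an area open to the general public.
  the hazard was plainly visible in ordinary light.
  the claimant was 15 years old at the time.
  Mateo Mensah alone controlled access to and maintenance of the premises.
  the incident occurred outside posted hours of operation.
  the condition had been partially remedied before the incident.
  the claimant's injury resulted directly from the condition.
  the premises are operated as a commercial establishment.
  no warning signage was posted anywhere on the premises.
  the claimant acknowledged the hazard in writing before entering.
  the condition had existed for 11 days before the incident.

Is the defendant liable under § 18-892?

(i) during posted hours — fails.
(A) proximate cause — satisfied.
(B) commercial use — holds.
(ii): T AND T → true.
(a): F OR T → true.
(A) condition ≥5 days old — met.
(B) no remedial action — not satisfied.
(i) = T AND F = false.
(A) exclusive control — met.
(B) entrant a minor — met.
(C) no signage posted — holds.
(ii): T AND T AND T → true.
(b) = F OR T = true.
(1) = T AND T = true.
(2) no assumed risk — fails.
Overall: T OR F → true.

Yes — liable.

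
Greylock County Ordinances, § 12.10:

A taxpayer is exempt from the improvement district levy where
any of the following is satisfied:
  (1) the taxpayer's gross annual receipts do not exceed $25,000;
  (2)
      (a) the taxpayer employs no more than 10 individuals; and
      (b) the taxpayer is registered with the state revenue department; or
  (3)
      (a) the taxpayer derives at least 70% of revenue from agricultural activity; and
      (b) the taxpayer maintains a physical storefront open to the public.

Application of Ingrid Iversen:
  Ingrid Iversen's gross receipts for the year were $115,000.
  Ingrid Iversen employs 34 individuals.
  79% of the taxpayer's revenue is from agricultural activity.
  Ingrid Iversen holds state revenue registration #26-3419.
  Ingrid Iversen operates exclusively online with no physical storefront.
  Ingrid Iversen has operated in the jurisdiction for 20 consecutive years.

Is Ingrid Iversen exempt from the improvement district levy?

No — not exempt.

(1) receipts ≤ $25,000 — fails.
(a) ≤ 10 employees — fails.
(b) state-registered — holds.
So (2) is not satisfied (F AND T).
(a) ≥70% agricultural — satisfied.
(b) has storefront — fails.
(3) = T AND F = false.
So Overall is not satisfied (F OR F OR F).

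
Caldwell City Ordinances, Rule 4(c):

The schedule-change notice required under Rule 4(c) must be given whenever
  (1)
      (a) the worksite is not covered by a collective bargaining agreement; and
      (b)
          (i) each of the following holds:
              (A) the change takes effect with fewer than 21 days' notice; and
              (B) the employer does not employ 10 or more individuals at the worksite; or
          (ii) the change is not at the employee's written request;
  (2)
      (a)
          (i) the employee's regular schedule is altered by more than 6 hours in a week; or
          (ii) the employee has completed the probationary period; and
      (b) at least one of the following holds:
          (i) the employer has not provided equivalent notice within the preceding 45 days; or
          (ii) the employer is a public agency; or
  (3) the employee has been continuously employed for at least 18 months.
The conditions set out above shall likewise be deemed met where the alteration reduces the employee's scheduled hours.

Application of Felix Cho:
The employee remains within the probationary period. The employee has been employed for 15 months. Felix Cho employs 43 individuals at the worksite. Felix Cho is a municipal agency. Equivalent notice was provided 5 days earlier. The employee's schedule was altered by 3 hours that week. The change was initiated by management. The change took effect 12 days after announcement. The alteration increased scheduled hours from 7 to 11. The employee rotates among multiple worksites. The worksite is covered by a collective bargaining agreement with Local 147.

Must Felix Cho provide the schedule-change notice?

(a) no CBA — fails.
(A) < 21 days' notice — holds.
(B) not (≥ 10 at site) — fails.
(i): T AND F → false.
(ii) not employee-requested — satisfied.
(b) = F OR T = true.
(1) = F AND T = false.
(i) schedule shift > 6h — fails.
(ii) past probation — fails.
So (a) is not satisfied (F OR F).
(i) no recent notice — fails.
(ii) public agency — holds.
So (b) is satisfied (F OR T).
(2): F AND T → false.
(3) tenure ≥ 18 mo. — not met.
Overall: F OR F OR F → false.
Exception (hours reduced) — not satisfied.
Result: main false OR exception false → false.

No — not required.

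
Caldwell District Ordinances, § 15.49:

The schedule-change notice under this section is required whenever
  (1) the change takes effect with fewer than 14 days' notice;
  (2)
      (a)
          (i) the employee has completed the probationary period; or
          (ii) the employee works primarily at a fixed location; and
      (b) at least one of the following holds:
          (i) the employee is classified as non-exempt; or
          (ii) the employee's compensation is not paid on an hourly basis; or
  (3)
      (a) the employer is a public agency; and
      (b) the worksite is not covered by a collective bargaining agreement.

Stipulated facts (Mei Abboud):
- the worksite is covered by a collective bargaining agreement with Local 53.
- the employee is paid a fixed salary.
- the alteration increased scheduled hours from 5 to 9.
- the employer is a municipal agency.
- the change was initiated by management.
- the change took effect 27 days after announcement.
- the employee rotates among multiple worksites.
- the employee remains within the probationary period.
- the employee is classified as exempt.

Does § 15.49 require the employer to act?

No — not required.

(1) < 14 days' notice — fails.
(i) past probation — not met.
(ii) fixed location — not met.
(a) = F OR F = false.
(i) non-exempt — not satisfied.
(ii) not (hourly-paid) — holds.
(b) = F OR T = true.
(2) = F AND T = false.
(a) public agency — met.
(b) no CBA — not satisfied.
(3): T AND F → false.
So Overall is not satisfied (F OR F OR F).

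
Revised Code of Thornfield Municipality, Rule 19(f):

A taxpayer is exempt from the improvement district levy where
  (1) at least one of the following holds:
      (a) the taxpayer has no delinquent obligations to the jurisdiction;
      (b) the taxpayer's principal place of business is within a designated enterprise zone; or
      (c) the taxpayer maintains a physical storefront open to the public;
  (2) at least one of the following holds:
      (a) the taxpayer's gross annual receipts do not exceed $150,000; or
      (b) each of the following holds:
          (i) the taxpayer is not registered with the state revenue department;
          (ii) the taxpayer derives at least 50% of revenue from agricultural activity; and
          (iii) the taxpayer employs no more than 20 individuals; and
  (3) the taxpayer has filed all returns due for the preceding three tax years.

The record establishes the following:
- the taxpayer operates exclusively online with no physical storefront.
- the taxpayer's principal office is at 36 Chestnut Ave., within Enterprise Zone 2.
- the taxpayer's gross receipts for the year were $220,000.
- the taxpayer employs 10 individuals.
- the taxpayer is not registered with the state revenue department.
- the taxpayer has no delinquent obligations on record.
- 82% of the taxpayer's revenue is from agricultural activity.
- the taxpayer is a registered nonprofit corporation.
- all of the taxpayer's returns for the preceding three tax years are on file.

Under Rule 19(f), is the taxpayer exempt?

Yes — exempt.

(a) no delinquency — satisfied.
(b) in enterprise zone — holds.
(c) has storefront — not met.
(1): T OR T OR F → true.
(a) receipts ≤ $150,000 — not met.
(i) not (state-registered) — holds.
(ii) ≥50% agricultural — met.
(iii) ≤ 20 employees — met.
(b) = T AND T AND T = true.
(2) = F OR T = true.
(3) returns current — holds.
Overall: T AND T AND T → true.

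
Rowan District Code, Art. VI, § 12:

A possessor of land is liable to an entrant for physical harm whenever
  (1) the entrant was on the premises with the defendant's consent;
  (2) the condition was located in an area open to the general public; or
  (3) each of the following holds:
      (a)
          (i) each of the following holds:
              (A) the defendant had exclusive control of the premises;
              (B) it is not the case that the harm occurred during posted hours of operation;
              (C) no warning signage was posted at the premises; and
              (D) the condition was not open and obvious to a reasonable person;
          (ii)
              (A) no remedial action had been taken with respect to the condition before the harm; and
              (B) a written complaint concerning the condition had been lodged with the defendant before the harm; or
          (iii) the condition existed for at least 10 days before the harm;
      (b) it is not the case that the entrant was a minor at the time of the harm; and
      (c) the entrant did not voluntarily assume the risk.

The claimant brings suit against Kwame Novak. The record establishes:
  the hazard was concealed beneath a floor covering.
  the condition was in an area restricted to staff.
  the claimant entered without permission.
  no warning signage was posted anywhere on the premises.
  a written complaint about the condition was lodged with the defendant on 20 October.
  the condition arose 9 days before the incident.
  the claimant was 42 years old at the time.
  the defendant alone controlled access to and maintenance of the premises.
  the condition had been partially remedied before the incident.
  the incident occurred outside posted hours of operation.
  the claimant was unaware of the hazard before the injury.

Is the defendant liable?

Yes — liable.

(1) consent to enter — not met.
(2) public area — not satisfied.
(A) exclusive control — satisfied.
(B) not (during posted hours) — holds.
(C) no signage posted — holds.
(D) not open/obvious — holds.
(i): T AND T AND T AND T → true.
(A) no remedial action — not met.
(B) complaint lodged — met.
So (ii) is not satisfied (F AND T).
(iii) condition ≥10 days old — fails.
(a): T OR F OR F → true.
(b) not (entrant a minor) — met.
(c) no assumed risk — satisfied.
(3): T AND T AND T → true.
So Overall is satisfied (F OR F OR T).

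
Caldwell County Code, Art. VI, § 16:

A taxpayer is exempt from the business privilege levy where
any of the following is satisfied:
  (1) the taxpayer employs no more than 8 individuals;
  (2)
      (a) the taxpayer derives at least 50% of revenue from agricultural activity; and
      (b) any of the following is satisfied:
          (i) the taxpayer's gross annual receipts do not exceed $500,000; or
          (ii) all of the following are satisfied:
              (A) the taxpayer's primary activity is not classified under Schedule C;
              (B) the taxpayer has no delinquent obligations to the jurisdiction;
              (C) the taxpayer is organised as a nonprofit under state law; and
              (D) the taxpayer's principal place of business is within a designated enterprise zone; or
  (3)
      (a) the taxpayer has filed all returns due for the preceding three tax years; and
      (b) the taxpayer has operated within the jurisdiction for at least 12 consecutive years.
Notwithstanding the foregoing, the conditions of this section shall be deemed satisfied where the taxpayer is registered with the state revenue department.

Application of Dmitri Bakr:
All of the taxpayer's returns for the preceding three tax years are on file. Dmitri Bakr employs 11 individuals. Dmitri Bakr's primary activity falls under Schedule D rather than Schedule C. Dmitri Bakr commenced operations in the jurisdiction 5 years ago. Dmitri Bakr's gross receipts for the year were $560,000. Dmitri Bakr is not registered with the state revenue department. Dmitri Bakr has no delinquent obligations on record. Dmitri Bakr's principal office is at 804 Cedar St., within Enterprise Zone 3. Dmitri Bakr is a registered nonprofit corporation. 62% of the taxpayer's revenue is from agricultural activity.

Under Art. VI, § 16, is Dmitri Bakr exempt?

(1) ≤ 8 employees — not met.
(a) ≥50% agricultural — satisfied.
(i) receipts ≤ $500,000 — not satisfied.
(A) not (Schedule C activity) — holds.
(B) no delinquency — satisfied.
(C) nonprofit — satisfied.
(D) in enterprise zone — met.
(ii): T AND T AND T AND T → true.
(b) = F OR T = true.
So (2) is satisfied (T AND T).
(a) returns current — met.
(b) ≥ 12 yrs in jurisdiction — not satisfied.
So (3) is not satisfied (T AND F).
Overall: F OR T OR F → true.
Exception (state-registered) — not satisfied.
Result: main true OR exception false → true.

Yes — exempt.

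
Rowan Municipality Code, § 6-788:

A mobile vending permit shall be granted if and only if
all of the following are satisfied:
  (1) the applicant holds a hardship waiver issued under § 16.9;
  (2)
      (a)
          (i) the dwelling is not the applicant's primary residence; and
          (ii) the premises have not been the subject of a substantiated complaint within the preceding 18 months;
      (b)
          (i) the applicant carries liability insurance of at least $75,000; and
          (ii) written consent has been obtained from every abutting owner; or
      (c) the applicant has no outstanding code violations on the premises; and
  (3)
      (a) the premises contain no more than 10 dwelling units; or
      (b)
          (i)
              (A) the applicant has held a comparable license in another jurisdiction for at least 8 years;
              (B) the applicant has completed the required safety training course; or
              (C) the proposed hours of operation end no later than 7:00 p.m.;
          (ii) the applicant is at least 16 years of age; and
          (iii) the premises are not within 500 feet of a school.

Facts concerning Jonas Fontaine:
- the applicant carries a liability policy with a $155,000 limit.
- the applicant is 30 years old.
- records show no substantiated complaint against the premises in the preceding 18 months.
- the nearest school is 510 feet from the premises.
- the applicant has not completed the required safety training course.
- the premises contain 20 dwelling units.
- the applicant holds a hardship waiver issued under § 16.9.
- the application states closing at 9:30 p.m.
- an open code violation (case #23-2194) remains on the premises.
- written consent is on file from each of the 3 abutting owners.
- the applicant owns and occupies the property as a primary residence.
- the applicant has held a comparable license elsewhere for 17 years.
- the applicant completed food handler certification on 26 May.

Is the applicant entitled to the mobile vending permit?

Yes — granted.

(1) hardship waiver — satisfied.
(i) not (primary residence) — fails.
(ii) no complaint in 18 mo. — met.
(a): F AND T → false.
(i) insurance ≥ $75,000 — met.
(ii) all abutters consent — holds.
(b): T AND T → true.
(c) no code violations — not met.
So (2) is satisfied (F OR T OR F).
(a) ≤ 10 units — not met.
(A) prior license ≥ 8 yr — satisfied.
(B) safety training — not met.
(C) closes by 7 p.m. — fails.
(i) = T OR F OR F = true.
(ii) age ≥ 16 — holds.
(iii) ≥500 ft from school — met.
So (b) is satisfied (T AND T AND T).
(3) = F OR T = true.
So Overall is satisfied (T AND T AND T).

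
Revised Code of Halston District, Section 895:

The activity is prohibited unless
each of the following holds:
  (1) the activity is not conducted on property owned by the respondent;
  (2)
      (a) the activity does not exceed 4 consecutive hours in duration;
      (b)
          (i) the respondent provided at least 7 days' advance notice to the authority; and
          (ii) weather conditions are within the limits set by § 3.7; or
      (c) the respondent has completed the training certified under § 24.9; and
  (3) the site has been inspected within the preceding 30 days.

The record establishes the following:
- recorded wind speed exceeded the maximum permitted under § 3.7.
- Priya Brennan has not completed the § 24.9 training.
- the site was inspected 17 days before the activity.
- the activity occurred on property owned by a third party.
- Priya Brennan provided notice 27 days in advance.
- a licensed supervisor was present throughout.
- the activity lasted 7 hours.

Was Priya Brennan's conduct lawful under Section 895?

(1) not (own property) — satisfied.
(a) ≤ 4 hrs duration — fails.
(i) ≥7 days' notice — met.
(ii) weather ok — not met.
(b): T AND F → false.
(c) training certified — fails.
(2) = F OR F OR F = false.
(3) site inspected — met.
Overall: T AND F AND T → false.

No — unlawful.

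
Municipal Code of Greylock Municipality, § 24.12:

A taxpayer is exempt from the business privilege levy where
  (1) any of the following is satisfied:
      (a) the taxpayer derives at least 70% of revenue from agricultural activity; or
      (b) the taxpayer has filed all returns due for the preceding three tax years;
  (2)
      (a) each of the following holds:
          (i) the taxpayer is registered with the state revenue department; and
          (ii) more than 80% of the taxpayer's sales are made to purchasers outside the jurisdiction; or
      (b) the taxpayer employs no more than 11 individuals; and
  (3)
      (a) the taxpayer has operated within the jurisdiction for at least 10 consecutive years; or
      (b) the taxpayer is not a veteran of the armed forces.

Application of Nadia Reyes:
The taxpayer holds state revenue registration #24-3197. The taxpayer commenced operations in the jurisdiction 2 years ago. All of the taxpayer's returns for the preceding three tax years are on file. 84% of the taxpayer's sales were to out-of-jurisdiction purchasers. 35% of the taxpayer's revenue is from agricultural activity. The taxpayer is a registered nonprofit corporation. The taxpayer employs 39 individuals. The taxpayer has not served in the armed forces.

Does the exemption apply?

(a) ≥70% agricultural — fails.
(b) returns current — satisfied.
(1): F OR T → true.
(i) state-registered — satisfied.
(ii) >80% out-of-jur. sales — met.
So (a) is satisfied (T AND T).
(b) ≤ 11 employees — not met.
(2): T OR F → true.
(a) ≥ 10 yrs in jurisdiction — not satisfied.
(b) not (veteran) — met.
So (3) is satisfied (F OR T).
So Overall is satisfied (T AND T AND T).

Yes — exempt.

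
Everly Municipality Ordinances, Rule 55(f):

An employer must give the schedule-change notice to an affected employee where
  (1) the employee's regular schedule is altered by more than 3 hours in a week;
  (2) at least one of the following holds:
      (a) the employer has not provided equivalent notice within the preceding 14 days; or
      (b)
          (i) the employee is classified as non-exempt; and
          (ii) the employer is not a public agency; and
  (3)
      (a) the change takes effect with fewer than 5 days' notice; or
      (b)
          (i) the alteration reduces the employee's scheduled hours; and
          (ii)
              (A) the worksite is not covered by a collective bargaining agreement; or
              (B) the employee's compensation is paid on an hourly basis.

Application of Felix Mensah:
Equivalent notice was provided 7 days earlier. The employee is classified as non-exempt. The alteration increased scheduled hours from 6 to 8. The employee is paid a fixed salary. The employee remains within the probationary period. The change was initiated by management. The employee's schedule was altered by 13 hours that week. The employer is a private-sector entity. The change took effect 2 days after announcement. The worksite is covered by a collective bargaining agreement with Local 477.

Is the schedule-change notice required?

Yes — required.

(1) schedule shift > 3h — met.
(a) no recent notice — not satisfied.
(i) non-exempt — satisfied.
(ii) not (public agency) — satisfied.
So (b) is satisfied (T AND T).
(2) = F OR T = true.
(a) < 5 days' notice — holds.
(i) hours reduced — not met.
(A) no CBA — fails.
(B) hourly-paid — fails.
(ii) = F OR F = false.
(b): F AND F → false.
So (3) is satisfied (T OR F).
Overall: T AND T AND T → true.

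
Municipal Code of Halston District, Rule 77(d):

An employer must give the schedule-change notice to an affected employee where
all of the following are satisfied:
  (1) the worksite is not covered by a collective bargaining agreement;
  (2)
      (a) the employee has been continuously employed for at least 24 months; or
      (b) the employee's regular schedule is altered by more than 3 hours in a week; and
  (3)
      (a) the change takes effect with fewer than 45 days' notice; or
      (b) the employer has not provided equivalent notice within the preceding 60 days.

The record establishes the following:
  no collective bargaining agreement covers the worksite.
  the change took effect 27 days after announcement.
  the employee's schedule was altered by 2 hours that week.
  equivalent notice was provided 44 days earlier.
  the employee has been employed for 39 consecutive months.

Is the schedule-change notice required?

Yes — required.

(1) no CBA — met.
(a) tenure ≥ 24 mo. — met.
(b) schedule shift > 3h — not satisfied.
(2) = T OR F = true.
(a) < 45 days' notice — satisfied.
(b) no recent notice — fails.
(3) = T OR F = true.
So Overall is satisfied (T AND T AND T).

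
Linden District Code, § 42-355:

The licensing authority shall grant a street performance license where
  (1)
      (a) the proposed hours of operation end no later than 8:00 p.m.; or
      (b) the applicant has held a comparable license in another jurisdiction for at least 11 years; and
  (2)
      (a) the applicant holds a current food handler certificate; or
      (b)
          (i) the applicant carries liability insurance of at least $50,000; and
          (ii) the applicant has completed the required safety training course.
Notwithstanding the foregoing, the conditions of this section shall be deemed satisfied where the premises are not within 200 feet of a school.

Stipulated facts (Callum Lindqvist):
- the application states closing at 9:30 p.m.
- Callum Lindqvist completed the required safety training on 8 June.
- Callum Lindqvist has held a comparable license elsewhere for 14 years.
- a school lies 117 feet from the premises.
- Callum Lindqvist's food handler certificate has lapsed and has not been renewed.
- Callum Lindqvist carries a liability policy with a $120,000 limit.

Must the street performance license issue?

Yes — granted.

(a) closes by 8 p.m. — fails.
(b) prior license ≥ 11 yr — satisfied.
So (1) is satisfied (F OR T).
(a) food handler cert. — not met.
(i) insurance ≥ $50,000 — met.
(ii) safety training — met.
(b): T AND T → true.
(2): F OR T → true.
So Overall is satisfied (T AND T).
Exception (≥200 ft from school) — not satisfied.
Result: main true OR exception false → true.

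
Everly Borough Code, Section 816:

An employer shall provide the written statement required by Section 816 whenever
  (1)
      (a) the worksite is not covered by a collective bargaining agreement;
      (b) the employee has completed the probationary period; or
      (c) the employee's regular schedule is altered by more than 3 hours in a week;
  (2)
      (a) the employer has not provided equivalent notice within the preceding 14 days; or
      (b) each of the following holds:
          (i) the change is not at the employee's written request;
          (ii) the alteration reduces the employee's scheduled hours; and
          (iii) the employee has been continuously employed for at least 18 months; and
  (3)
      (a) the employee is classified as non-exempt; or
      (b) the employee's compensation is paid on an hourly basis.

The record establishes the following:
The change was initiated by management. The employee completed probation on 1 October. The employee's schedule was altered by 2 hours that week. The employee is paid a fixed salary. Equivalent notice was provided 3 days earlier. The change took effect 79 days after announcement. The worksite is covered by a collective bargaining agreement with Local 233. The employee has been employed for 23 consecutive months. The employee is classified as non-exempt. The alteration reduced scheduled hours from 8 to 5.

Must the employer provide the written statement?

Yes — required.

(a) no CBA — fails.
(b) past probation — met.
(c) schedule shift > 3h — fails.
(1) = F OR T OR F = true.
(a) no recent notice — not met.
(i) not employee-requested — satisfied.
(ii) hours reduced — satisfied.
(iii) tenure ≥ 18 mo. — met.
(b): T AND T AND T → true.
So (2) is satisfied (F OR T).
(a) non-exempt — holds.
(b) hourly-paid — fails.
(3) = T OR F = true.
So Overall is satisfied (T AND T AND T).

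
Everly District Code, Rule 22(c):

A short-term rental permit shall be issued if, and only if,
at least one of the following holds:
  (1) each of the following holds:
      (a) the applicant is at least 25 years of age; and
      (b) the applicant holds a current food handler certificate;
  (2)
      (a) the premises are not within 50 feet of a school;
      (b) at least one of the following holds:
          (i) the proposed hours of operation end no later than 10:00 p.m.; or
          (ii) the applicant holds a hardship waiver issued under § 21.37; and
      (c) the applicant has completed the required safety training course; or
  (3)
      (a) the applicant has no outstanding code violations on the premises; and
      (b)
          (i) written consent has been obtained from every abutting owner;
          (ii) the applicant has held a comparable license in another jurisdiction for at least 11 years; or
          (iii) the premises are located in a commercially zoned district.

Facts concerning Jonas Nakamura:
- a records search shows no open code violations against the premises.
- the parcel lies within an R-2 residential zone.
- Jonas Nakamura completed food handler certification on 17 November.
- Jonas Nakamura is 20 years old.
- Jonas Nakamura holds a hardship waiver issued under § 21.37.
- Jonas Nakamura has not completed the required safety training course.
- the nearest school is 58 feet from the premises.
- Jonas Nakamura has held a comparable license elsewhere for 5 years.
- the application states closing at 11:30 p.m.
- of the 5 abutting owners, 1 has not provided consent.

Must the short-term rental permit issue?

No — denied.

(a) age ≥ 25 — not met.
(b) food handler cert. — holds.
(1) = F AND T = false.
(a) ≥50 ft from school — satisfied.
(i) closes by 10 p.m. — not met.
(ii) hardship waiver — met.
(b): F OR T → true.
(c) safety training — fails.
(2): T AND T AND F → false.
(a) no code violations — met.
(i) all abutters consent — not satisfied.
(ii) prior license ≥ 11 yr — not satisfied.
(iii) commercially zoned — not met.
(b): F OR F OR F → false.
(3) = T AND F = false.
Overall: F OR F OR F → false.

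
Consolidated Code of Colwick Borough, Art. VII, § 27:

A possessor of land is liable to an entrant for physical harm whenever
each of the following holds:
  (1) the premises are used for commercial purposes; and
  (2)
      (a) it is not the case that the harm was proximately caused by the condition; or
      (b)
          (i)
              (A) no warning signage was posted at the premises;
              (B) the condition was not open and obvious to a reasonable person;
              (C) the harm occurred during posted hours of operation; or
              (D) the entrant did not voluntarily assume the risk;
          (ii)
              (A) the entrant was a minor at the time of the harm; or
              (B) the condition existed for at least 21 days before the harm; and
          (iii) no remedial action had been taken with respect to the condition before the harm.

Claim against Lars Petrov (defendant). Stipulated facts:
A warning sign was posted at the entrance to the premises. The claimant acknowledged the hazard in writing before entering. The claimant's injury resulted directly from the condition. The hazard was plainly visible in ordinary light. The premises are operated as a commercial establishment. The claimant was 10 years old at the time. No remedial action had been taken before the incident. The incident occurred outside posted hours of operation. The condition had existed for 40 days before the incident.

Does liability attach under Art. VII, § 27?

No — not liable.

(1) commercial use — holds.
(a) not (proximate cause) — not satisfied.
(A) no signage posted — not satisfied.
(B) not open/obvious — not satisfied.
(C) during posted hours — fails.
(D) no assumed risk — fails.
(i): F OR F OR F OR F → false.
(A) entrant a minor — met.
(B) condition ≥21 days old — holds.
So (ii) is satisfied (T OR T).
(iii) no remedial action — met.
So (b) is not satisfied (F AND T AND T).
(2): F OR F → false.
So Overall is not satisfied (T AND F).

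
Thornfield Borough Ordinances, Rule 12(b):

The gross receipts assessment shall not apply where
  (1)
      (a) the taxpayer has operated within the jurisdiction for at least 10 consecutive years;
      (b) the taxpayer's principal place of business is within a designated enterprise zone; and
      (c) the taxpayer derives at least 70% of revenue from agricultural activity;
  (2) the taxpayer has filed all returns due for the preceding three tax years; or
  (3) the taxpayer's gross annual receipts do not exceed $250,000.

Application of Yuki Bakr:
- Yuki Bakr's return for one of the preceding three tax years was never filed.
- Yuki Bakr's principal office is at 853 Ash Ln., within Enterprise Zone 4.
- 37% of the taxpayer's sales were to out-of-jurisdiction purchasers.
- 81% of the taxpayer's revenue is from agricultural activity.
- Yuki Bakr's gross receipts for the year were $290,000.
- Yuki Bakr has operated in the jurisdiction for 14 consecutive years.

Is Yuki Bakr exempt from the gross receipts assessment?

(a) ≥ 10 yrs in jurisdiction — holds.
(b) in enterprise zone — satisfied.
(c) ≥70% agricultural — met.
(1): T AND T AND T → true.
(2) returns current — fails.
(3) receipts ≤ $250,000 — not satisfied.
So Overall is satisfied (T OR F OR F).

Yes — exempt.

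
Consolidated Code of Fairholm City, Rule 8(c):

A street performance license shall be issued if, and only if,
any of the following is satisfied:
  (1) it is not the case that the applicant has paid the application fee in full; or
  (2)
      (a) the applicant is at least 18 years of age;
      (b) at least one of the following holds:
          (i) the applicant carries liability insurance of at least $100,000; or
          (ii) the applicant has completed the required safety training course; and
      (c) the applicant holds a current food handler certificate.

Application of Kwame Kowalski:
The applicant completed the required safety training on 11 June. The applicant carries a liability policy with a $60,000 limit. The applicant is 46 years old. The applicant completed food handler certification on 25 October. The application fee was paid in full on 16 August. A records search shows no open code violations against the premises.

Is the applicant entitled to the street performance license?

(1) not (fee paid) — not satisfied.
(a) age ≥ 18 — met.
(i) insurance ≥ $100,000 — fails.
(ii) safety training — holds.
(b): F OR T → true.
(c) food handler cert. — holds.
(2) = T AND T AND T = true.
Overall = F OR T = true.

Yes — granted.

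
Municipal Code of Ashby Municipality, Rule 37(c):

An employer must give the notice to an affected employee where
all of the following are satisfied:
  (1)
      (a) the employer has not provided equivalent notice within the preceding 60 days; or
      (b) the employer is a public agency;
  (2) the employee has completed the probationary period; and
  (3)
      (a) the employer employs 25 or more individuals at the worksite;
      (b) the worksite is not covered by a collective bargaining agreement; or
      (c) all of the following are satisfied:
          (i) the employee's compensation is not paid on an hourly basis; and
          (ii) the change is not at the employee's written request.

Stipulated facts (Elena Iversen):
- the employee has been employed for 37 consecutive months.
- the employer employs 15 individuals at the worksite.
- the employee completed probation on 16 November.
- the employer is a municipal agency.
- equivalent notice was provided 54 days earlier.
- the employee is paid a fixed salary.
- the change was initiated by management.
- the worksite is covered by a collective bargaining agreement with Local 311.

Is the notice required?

Yes — required.

(a) no recent notice — fails.
(b) public agency — holds.
(1): F OR T → true.
(2) past probation — holds.
(a) ≥ 25 at site — fails.
(b) no CBA — fails.
(i) not (hourly-paid) — met.
(ii) not employee-requested — holds.
So (c) is satisfied (T AND T).
(3): F OR F OR T → true.
So Overall is satisfied (T AND T AND T).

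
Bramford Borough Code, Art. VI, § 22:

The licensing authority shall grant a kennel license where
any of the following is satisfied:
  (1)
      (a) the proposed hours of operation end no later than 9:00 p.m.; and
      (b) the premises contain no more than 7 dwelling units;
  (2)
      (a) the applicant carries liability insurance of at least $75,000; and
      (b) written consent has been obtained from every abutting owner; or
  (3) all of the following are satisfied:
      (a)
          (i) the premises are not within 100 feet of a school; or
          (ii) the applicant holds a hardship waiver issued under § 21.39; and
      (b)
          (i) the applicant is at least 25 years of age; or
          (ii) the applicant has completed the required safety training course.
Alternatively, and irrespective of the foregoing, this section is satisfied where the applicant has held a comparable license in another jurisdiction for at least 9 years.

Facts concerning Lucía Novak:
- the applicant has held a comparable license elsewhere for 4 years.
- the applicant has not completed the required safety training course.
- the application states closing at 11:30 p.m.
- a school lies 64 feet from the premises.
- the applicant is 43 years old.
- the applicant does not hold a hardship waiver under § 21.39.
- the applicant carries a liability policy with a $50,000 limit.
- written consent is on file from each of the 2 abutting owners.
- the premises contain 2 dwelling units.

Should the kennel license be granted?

(a) closes by 9 p.m. — fails.
(b) ≤ 7 units — satisfied.
(1) = F AND T = false.
(a) insurance ≥ $75,000 — not met.
(b) all abutters consent — met.
(2) = F AND T = false.
(i) ≥100 ft from school — not met.
(ii) hardship waiver — fails.
(a) = F OR F = false.
(i) age ≥ 25 — met.
(ii) safety training — not satisfied.
(b) = T OR F = true.
So (3) is not satisfied (F AND T).
Overall: F OR F OR F → false.
Exception (prior license ≥ 9 yr) — not satisfied.
Result: main false OR exception false → false.

No — denied.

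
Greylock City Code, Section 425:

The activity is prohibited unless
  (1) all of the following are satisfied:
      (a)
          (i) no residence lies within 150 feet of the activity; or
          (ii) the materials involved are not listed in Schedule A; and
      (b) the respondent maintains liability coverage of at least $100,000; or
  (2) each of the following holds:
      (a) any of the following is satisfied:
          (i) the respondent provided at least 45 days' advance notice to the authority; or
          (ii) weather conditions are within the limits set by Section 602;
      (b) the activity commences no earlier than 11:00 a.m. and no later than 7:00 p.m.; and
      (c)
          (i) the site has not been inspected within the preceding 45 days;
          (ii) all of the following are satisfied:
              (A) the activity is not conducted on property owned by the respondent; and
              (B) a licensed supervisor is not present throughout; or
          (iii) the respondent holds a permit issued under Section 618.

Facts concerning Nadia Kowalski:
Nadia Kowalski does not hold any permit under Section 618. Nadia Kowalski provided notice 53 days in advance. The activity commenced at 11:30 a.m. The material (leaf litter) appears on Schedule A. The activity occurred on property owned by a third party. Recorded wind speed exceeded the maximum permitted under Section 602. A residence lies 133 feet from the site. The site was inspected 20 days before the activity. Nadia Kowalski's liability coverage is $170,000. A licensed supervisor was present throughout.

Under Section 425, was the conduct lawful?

No — unlawful.

(i) no residence in 150 ft — fails.
(ii) not (Schedule A material) — fails.
(a): F OR F → false.
(b) coverage ≥ $100,000 — satisfied.
So (1) is not satisfied (F AND T).
(i) ≥45 days' notice — met.
(ii) weather ok — not met.
(a): T OR F → true.
(b) start within hours — holds.
(i) not (site inspected) — not met.
(A) not (own property) — holds.
(B) not (supervisor present) — not satisfied.
So (ii) is not satisfied (T AND F).
(iii) holds permit — not met.
(c) = F OR F OR F = false.
(2) = T AND T AND F = false.
Overall: F OR F → false.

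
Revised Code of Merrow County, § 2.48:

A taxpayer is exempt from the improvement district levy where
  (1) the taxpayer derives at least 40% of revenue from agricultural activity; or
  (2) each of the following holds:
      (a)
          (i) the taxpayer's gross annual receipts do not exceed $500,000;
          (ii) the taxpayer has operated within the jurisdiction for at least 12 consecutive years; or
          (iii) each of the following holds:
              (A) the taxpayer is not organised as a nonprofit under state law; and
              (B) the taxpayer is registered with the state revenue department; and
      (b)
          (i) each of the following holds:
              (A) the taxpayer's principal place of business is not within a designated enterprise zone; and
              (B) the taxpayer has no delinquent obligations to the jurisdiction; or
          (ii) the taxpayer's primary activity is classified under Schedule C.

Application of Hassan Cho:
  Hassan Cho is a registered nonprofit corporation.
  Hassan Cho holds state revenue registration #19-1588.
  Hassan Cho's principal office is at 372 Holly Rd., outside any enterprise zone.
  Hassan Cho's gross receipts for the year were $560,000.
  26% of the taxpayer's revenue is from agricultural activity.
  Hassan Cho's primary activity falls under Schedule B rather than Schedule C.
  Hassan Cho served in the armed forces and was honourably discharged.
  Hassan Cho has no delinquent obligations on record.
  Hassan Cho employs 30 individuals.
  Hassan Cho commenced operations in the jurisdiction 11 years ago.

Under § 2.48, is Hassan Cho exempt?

(1) ≥40% agricultural — not met.
(i) receipts ≤ $500,000 — fails.
(ii) ≥ 12 yrs in jurisdiction — not satisfied.
(A) not (nonprofit) — not met.
(B) state-registered — met.
(iii) = F AND T = false.
So (a) is not satisfied (F OR F OR F).
(A) not (in enterprise zone) — met.
(B) no delinquency — met.
So (i) is satisfied (T AND T).
(ii) Schedule C activity — fails.
(b) = T OR F = true.
(2) = F AND T = false.
Overall: F OR F → false.

No — not exempt.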